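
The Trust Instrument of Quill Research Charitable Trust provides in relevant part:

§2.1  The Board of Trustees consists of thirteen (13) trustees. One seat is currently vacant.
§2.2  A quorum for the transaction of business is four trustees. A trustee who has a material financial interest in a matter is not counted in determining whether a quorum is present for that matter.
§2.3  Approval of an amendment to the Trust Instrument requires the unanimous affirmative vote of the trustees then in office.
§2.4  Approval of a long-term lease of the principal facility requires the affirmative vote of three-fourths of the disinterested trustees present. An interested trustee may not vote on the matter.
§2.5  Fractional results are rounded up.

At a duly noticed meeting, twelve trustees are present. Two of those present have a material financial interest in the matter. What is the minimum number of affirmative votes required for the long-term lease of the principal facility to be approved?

The long-term lease of the principal facility requires three-fourths of the disinterested trustees present (12 − 2 = 10).
3/4 of 10 = 7.50, rounded up to 8.

8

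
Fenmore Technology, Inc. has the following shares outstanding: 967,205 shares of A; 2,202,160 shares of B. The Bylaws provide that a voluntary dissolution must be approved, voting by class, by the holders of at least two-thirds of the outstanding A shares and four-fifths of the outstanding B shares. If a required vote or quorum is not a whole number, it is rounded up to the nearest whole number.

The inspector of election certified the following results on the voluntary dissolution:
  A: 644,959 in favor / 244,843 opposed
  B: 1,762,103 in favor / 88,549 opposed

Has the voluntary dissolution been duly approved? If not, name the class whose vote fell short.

Approved — every class gave the required vote.

A: 2/3 of 967205 = 644803.33, rounded up to 644804; 644,804 required, 644,959 in favor — approved.
B: 4/5 of 2202160 = 1761728; 1,761,728 required, 1,762,103 in favor — approved.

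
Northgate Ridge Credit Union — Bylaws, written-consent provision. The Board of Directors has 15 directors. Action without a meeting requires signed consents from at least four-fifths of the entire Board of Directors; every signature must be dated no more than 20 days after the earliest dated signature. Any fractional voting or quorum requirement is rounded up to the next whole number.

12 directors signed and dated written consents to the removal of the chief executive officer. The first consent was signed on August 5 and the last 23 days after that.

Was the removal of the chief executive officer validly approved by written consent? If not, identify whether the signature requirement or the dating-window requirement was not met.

Signatures required: at least four-fifths of 15 — 4/5 of 15 = 12, so 12 needed; 12 signed. Sufficient.
Dating window: the latest signature is 23 days after the earliest; the limit is 20 days. Outside the window.

Not effective — dating-window requirement not satisfied.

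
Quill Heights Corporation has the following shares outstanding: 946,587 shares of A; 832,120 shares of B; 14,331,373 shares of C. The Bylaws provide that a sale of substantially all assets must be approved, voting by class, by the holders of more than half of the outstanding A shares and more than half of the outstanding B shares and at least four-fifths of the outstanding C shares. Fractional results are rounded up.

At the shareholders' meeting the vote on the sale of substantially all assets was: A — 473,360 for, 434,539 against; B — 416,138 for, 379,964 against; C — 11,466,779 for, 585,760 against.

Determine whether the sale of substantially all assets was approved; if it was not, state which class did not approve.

A: a majority of 946587 is 473294; 473,294 required, 473,360 in favor — approved.
B: a majority of 832120 is 416061; 416,061 required, 416,138 in favor — approved.
C: 4/5 of 14331373 = 11465098.40, rounded up to 11465099; 11,465,099 required, 11,466,779 in favor — approved.

Approved — every class gave the required vote.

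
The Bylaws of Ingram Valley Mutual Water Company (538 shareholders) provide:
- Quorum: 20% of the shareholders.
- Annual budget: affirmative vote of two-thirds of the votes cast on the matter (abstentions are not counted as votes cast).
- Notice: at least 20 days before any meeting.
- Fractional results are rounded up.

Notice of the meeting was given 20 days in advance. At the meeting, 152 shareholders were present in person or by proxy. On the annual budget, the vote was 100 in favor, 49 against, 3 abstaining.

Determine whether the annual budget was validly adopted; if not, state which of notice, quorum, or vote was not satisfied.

Valid — all requirements satisfied.

Notice: 20 days given; 20 required. Satisfied.
Quorum: 20% of 538 = 107.60, rounded up to 108; 152 present. Satisfied.
Vote: requires two-thirds of the votes cast (152 − 3 abstaining = 149); 2/3 of 149 = 99.33, rounded up to 100, so 100 needed; 100 in favor. Satisfied.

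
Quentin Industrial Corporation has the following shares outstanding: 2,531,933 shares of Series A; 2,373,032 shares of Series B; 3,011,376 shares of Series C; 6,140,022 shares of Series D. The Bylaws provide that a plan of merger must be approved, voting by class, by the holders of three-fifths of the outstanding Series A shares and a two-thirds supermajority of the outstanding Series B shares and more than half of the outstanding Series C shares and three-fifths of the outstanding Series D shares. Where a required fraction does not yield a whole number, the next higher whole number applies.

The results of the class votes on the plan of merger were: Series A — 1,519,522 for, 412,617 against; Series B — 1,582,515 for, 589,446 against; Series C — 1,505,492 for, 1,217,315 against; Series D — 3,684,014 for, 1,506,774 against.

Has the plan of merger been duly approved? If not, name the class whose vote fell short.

Not approved — the Series C shares did not give the required vote.

Series A: 3/5 of 2531933 = 1519159.80, rounded up to 1519160; 1,519,160 required, 1,519,522 in favor — approved.
Series B: 2/3 of 2373032 = 1582021.33, rounded up to 1582022; 1,582,022 required, 1,582,515 in favor — approved.
Series C: a majority of 3011376 is 1505689; 1,505,689 required, 1,505,492 in favor — not approved.
Series D: 3/5 of 6140022 = 3684013.20, rounded up to 3684014; 3,684,014 required, 3,684,014 in favor — approved.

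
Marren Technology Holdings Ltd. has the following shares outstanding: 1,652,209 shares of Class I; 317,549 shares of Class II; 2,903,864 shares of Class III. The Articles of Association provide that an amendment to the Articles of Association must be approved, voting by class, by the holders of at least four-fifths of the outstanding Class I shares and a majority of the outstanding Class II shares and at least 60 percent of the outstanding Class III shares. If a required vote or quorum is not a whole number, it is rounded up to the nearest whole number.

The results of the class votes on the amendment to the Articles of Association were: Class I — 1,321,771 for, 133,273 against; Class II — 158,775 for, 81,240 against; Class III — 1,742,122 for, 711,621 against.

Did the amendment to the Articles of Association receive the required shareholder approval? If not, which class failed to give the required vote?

Not approved — the Class III shares did not give the required vote.

Class I: 4/5 of 1652209 = 1321767.20, rounded up to 1321768; 1,321,768 required, 1,321,771 in favor — approved.
Class II: a majority of 317549 is 158775; 158,775 required, 158,775 in favor — approved.
Class III: 3/5 of 2903864 = 1742318.40, rounded up to 1742319; 1,742,319 required, 1,742,122 in favor — not approved.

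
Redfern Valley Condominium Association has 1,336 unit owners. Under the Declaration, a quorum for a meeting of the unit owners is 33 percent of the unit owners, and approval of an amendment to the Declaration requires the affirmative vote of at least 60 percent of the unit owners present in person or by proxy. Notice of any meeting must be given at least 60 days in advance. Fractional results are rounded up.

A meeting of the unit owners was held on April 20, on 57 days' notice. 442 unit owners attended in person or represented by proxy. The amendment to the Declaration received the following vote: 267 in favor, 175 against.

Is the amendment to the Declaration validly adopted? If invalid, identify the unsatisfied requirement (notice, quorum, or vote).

Notice: 57 days given; 60 required. Not satisfied.
Quorum: 33% of 1,336 = 440.88, rounded up to 441; 442 present. Satisfied.
Vote: requires three-fifths of those present (442); 3/5 of 442 = 265.20, rounded up to 266, so 266 needed; 267 in favor. Satisfied.

Invalid — notice requirement not satisfied.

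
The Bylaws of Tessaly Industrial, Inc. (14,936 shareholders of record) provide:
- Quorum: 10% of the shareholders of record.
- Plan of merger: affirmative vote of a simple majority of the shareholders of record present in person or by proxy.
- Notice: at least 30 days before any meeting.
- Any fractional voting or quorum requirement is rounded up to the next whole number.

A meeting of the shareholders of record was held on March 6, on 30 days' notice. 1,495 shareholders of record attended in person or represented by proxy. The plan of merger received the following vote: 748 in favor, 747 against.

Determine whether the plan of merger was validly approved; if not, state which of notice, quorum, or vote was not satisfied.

Valid — all requirements satisfied.

Notice: 30 days given; 30 required. Satisfied.
Quorum: 10% of 14,936 = 1,493.60, rounded up to 1,494; 1,495 present. Satisfied.
Vote: requires a majority of those present (1,495); a majority of 1495 is 748, so 748 needed; 748 in favor. Satisfied.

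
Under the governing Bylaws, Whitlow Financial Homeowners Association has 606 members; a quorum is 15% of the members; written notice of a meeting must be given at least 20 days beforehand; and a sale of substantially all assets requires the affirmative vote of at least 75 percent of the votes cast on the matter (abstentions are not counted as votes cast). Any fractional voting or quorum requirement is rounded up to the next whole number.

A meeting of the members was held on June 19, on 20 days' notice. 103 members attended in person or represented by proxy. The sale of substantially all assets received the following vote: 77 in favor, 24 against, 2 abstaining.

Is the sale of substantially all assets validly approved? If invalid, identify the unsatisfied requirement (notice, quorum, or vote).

Notice: 20 days given; 20 required. Satisfied.
Quorum: 15% of 606 = 90.90, rounded up to 91; 103 present. Satisfied.
Vote: requires three-fourths of the votes cast (103 − 2 abstaining = 101); 3/4 of 101 = 75.75, rounded up to 76, so 76 needed; 77 in favor. Satisfied.

Valid — all requirements satisfied.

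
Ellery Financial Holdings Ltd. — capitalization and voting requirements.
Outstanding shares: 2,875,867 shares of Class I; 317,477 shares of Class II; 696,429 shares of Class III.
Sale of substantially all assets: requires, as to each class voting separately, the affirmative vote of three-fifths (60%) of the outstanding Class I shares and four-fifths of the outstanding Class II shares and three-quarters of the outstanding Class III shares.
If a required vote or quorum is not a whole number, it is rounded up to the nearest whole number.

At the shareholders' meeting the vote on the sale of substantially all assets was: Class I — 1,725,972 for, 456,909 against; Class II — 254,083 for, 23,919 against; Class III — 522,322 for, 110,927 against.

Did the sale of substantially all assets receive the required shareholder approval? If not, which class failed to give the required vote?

Class I: 3/5 of 2875867 = 1725520.20, rounded up to 1725521; 1,725,521 required, 1,725,972 in favor — approved.
Class II: 4/5 of 317477 = 253981.60, rounded up to 253982; 253,982 required, 254,083 in favor — approved.
Class III: 3/4 of 696429 = 522321.75, rounded up to 522322; 522,322 required, 522,322 in favor — approved.

Approved — every class gave the required vote.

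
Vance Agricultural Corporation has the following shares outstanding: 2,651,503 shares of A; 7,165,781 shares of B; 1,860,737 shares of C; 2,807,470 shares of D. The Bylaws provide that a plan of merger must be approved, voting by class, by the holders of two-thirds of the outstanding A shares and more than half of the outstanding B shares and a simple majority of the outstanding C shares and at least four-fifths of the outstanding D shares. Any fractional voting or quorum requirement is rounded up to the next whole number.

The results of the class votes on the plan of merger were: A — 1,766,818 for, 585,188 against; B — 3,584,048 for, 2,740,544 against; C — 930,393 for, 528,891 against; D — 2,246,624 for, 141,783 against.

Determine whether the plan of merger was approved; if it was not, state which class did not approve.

Not approved — the A shares did not give the required vote.

A: 2/3 of 2651503 = 1767668.67, rounded up to 1767669; 1,767,669 required, 1,766,818 in favor — not approved.
B: a majority of 7165781 is 3582891; 3,582,891 required, 3,584,048 in favor — approved.
C: a majority of 1860737 is 930369; 930,369 required, 930,393 in favor — approved.
D: 4/5 of 2807470 = 2245976; 2,245,976 required, 2,246,624 in favor — approved.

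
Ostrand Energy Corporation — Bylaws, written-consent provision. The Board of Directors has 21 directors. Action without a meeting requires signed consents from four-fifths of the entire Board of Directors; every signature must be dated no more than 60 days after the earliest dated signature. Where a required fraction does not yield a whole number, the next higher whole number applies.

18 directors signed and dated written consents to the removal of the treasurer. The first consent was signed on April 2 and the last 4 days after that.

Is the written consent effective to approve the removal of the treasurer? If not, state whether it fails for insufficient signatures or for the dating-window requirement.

Signatures required: four-fifths of 21 — 4/5 of 21 = 16.80, rounded up to 17, so 17 needed; 18 signed. Sufficient.
Dating window: the latest signature is 4 days after the earliest; the limit is 60 days. Within the window.

Effective — both the signature and dating-window requirements are satisfied.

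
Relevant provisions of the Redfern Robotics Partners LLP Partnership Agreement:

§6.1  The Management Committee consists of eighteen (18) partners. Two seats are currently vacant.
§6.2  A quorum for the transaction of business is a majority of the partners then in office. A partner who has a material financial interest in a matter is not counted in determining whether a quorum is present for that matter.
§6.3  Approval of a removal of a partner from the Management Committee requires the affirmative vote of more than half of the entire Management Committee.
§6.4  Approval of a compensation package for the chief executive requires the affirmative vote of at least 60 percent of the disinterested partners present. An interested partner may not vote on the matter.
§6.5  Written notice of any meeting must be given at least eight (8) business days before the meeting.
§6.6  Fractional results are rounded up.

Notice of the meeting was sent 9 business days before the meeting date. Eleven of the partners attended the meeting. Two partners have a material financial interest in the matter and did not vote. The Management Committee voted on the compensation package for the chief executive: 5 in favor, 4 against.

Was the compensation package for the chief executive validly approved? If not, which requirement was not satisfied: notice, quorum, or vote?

Notice: 9 business days given; 8 required (9 ≥ 8). Satisfied.
Quorum: 11 present, but the 2 interested partners do not count, leaving 9. Quorum is 9. Satisfied.
Vote: the compensation package for the chief executive requires three-fifths of the disinterested partners present (11 − 2 = 9). 3/5 of 9 = 5.40, rounded up to 6, so 6 affirmative votes are needed; 5 voted in favor. Not satisfied.

Invalid — vote requirement not satisfied.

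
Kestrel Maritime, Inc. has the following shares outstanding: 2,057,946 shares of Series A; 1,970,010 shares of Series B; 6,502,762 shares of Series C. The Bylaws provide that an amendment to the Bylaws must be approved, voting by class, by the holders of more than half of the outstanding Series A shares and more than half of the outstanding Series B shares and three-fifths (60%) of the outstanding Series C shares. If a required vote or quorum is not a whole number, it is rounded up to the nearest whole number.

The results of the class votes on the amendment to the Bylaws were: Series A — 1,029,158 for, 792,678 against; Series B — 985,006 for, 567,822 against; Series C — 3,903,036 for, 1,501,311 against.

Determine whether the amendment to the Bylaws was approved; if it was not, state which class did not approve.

Approved — every class gave the required vote.

Series A: a majority of 2057946 is 1028974; 1,028,974 required, 1,029,158 in favor — approved.
Series B: a majority of 1970010 is 985006; 985,006 required, 985,006 in favor — approved.
Series C: 3/5 of 6502762 = 3901657.20, rounded up to 3901658; 3,901,658 required, 3,903,036 in favor — approved.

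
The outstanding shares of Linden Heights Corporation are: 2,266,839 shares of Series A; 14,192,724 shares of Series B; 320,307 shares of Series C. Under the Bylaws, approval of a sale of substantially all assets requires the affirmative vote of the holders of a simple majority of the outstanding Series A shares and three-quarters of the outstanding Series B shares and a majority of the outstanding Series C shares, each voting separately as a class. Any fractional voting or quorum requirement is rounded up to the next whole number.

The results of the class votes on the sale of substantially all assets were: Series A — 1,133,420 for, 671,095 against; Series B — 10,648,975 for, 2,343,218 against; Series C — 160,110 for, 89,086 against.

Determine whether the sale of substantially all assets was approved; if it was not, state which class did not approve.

Not approved — the Series C shares did not give the required vote.

Series A: a majority of 2266839 is 1133420; 1,133,420 required, 1,133,420 in favor — approved.
Series B: 3/4 of 14192724 = 10644543; 10,644,543 required, 10,648,975 in favor — approved.
Series C: a majority of 320307 is 160154; 160,154 required, 160,110 in favor — not approved.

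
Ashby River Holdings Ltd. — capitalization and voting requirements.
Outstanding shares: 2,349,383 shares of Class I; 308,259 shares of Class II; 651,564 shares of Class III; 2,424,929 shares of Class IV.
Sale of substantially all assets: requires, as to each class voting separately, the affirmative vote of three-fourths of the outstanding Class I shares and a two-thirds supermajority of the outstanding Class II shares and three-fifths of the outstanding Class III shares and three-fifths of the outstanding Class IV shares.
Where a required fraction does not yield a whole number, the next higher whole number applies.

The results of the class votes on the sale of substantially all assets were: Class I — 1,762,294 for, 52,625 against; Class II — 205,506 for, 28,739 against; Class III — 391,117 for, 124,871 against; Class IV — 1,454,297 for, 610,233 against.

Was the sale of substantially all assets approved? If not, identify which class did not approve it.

Not approved — the Class IV shares did not give the required vote.

Class I: 3/4 of 2349383 = 1762037.25, rounded up to 1762038; 1,762,038 required, 1,762,294 in favor — approved.
Class II: 2/3 of 308259 = 205506; 205,506 required, 205,506 in favor — approved.
Class III: 3/5 of 651564 = 390938.40, rounded up to 390939; 390,939 required, 391,117 in favor — approved.
Class IV: 3/5 of 2424929 = 1454957.40, rounded up to 1454958; 1,454,958 required, 1,454,297 in favor — not approved.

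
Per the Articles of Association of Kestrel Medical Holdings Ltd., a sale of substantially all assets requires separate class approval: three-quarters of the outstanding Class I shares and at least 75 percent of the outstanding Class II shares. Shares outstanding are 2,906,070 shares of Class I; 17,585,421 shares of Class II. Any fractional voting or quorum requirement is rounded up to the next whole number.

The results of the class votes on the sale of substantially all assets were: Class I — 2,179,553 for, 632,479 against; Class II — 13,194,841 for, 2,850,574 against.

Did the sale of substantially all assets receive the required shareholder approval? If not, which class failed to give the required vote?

Class I: 3/4 of 2906070 = 2179552.50, rounded up to 2179553; 2,179,553 required, 2,179,553 in favor — approved.
Class II: 3/4 of 17585421 = 13189065.75, rounded up to 13189066; 13,189,066 required, 13,194,841 in favor — approved.

Approved — every class gave the required vote.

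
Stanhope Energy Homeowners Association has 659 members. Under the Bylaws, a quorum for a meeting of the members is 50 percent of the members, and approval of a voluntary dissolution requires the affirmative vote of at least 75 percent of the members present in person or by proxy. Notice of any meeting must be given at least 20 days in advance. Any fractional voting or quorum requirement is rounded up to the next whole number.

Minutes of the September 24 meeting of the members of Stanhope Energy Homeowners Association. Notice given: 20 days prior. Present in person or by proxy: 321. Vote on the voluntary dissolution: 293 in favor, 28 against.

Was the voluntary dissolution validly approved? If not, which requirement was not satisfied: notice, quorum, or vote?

Invalid — quorum requirement not satisfied.

Notice: 20 days given; 20 required. Satisfied.
Quorum: 50% of 659 = 329.50, rounded up to 330; 321 present. Not satisfied.
Vote: requires three-fourths of those present (321); 3/4 of 321 = 240.75, rounded up to 241, so 241 needed; 293 in favor. Satisfied.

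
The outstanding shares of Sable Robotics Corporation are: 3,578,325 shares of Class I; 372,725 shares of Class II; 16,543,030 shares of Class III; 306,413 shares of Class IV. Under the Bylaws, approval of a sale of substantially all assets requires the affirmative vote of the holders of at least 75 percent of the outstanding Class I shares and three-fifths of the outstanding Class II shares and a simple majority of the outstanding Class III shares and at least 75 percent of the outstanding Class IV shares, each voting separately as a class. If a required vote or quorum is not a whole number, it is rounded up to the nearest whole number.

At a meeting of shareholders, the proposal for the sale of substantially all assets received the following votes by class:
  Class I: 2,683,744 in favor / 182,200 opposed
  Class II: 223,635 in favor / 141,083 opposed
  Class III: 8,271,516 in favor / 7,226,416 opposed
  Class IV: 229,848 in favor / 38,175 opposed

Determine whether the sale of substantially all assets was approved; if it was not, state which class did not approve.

Class I: 3/4 of 3578325 = 2683743.75, rounded up to 2683744; 2,683,744 required, 2,683,744 in favor — approved.
Class II: 3/5 of 372725 = 223635; 223,635 required, 223,635 in favor — approved.
Class III: a majority of 16543030 is 8271516; 8,271,516 required, 8,271,516 in favor — approved.
Class IV: 3/4 of 306413 = 229809.75, rounded up to 229810; 229,810 required, 229,848 in favor — approved.

Approved — every class gave the required vote.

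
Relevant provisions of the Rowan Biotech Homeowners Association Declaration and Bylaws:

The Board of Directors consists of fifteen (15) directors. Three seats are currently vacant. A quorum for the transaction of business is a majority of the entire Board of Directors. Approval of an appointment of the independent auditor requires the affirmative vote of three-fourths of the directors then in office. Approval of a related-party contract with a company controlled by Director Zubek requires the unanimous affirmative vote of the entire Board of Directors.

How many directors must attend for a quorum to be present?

8

A majority of 15 is 8.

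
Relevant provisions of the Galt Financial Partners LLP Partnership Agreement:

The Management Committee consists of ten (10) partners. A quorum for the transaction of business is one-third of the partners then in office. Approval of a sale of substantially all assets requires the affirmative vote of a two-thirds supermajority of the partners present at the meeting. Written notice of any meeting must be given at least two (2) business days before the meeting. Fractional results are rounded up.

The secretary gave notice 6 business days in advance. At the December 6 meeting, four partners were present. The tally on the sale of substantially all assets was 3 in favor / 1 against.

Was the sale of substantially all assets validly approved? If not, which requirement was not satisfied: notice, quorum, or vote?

Notice: 6 business days given; 2 required (6 ≥ 2). Satisfied.
Quorum: 4 present; quorum is 4. Satisfied.
Vote: the sale of substantially all assets requires two-thirds of the partners present (4). 2/3 of 4 = 2.67, rounded up to 3, so 3 affirmative votes are needed; 3 voted in favor. Satisfied.

Valid — all requirements satisfied.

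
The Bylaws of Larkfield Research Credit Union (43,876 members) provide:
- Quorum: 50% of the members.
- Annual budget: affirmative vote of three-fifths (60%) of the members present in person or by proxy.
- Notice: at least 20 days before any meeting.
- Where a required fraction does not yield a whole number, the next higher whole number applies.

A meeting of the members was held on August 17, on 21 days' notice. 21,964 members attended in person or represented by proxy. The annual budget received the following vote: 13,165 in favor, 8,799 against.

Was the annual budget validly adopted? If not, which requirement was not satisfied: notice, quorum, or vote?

Invalid — vote requirement not satisfied.

Notice: 21 days given; 20 required. Satisfied.
Quorum: 50% of 43,876 = 21,938; 21,964 present. Satisfied.
Vote: requires three-fifths of those present (21,964); 3/5 of 21964 = 13178.40, rounded up to 13179, so 13,179 needed; 13,165 in favor. Not satisfied.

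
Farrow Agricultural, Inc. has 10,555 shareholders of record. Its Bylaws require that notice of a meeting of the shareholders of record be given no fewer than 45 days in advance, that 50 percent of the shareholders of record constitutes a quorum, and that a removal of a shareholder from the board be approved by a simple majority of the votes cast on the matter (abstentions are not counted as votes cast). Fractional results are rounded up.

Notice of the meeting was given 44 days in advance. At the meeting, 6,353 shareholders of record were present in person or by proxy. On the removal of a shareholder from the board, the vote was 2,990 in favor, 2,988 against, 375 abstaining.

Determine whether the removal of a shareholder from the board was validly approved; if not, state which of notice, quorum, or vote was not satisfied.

Notice: 44 days given; 45 required. Not satisfied.
Quorum: 50% of 10,555 = 5,277.50, rounded up to 5,278; 6,353 present. Satisfied.
Vote: requires a majority of the votes cast (6,353 − 375 abstaining = 5,978); a majority of 5978 is 2990, so 2,990 needed; 2,990 in favor. Satisfied.

Invalid — notice requirement not satisfied.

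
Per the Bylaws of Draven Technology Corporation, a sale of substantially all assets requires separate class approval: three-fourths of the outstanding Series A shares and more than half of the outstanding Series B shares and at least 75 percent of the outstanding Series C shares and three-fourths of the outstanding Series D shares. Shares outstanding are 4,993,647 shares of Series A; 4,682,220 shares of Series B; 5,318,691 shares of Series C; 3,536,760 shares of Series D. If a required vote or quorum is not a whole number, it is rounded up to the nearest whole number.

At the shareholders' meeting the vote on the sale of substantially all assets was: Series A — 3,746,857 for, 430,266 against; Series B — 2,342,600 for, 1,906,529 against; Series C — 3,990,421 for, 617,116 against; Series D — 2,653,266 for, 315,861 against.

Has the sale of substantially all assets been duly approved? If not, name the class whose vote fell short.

Approved — every class gave the required vote.

Series A: 3/4 of 4993647 = 3745235.25, rounded up to 3745236; 3,745,236 required, 3,746,857 in favor — approved.
Series B: a majority of 4682220 is 2341111; 2,341,111 required, 2,342,600 in favor — approved.
Series C: 3/4 of 5318691 = 3989018.25, rounded up to 3989019; 3,989,019 required, 3,990,421 in favor — approved.
Series D: 3/4 of 3536760 = 2652570; 2,652,570 required, 2,653,266 in favor — approved.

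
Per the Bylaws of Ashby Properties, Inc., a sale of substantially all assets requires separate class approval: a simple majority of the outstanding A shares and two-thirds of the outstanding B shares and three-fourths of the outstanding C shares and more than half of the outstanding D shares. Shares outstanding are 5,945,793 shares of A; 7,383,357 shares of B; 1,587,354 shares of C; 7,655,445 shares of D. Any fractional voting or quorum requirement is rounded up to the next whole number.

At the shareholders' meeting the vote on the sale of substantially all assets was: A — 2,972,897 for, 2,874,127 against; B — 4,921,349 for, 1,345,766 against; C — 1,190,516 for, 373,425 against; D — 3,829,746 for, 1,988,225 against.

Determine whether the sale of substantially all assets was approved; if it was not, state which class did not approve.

Not approved — the B shares did not give the required vote.

A: a majority of 5945793 is 2972897; 2,972,897 required, 2,972,897 in favor — approved.
B: 2/3 of 7383357 = 4922238; 4,922,238 required, 4,921,349 in favor — not approved.
C: 3/4 of 1587354 = 1190515.50, rounded up to 1190516; 1,190,516 required, 1,190,516 in favor — approved.
D: a majority of 7655445 is 3827723; 3,827,723 required, 3,829,746 in favor — approved.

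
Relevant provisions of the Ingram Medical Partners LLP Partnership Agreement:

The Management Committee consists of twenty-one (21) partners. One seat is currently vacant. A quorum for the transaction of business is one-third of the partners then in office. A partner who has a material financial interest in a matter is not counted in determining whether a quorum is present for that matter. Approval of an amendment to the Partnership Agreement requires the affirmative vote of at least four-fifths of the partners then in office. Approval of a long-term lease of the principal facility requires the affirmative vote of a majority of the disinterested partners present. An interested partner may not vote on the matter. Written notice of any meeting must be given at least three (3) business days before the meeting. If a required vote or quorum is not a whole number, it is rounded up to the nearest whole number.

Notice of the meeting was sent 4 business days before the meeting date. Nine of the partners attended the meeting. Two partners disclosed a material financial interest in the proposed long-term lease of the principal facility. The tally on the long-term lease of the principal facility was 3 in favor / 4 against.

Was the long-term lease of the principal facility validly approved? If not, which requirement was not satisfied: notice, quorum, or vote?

Notice: 4 business days given; 3 required (4 ≥ 3). Satisfied.
Quorum: 9 present, but the 2 interested partners do not count, leaving 7. Quorum is 7. Satisfied.
Vote: the long-term lease of the principal facility requires a majority of the disinterested partners present (9 − 2 = 7). A majority of 7 is 4, so 4 affirmative votes are needed; 3 voted in favor. Not satisfied.

Invalid — vote requirement not satisfied.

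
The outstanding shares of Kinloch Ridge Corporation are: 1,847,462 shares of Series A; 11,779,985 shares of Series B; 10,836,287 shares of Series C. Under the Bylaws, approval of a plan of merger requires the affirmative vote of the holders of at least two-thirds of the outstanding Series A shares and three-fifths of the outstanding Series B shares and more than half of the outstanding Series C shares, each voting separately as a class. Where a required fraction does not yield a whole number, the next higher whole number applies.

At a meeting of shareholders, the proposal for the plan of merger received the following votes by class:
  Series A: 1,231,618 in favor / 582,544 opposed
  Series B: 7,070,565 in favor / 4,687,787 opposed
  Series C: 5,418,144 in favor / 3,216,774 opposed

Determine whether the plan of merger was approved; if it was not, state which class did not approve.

Series A: 2/3 of 1847462 = 1231641.33, rounded up to 1231642; 1,231,642 required, 1,231,618 in favor — not approved.
Series B: 3/5 of 11779985 = 7067991; 7,067,991 required, 7,070,565 in favor — approved.
Series C: a majority of 10836287 is 5418144; 5,418,144 required, 5,418,144 in favor — approved.

Not approved — the Series A shares did not give the required vote.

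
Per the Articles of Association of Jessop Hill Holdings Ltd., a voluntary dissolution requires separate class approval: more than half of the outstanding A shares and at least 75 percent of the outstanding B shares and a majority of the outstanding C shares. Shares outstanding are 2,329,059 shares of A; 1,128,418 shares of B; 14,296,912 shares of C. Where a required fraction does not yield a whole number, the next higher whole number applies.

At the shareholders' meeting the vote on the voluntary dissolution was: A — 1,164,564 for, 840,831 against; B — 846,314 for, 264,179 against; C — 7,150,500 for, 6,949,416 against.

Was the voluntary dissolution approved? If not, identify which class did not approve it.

A: a majority of 2329059 is 1164530; 1,164,530 required, 1,164,564 in favor — approved.
B: 3/4 of 1128418 = 846313.50, rounded up to 846314; 846,314 required, 846,314 in favor — approved.
C: a majority of 14296912 is 7148457; 7,148,457 required, 7,150,500 in favor — approved.

Approved — every class gave the required vote.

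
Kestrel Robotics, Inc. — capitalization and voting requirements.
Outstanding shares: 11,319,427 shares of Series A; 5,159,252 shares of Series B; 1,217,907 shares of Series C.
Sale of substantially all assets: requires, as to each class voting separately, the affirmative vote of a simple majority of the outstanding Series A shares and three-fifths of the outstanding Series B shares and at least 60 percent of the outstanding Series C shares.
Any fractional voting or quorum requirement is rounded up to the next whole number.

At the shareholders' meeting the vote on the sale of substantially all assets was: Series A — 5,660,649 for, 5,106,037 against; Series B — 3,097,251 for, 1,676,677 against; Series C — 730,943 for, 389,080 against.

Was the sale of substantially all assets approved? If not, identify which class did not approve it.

Series A: a majority of 11319427 is 5659714; 5,659,714 required, 5,660,649 in favor — approved.
Series B: 3/5 of 5159252 = 3095551.20, rounded up to 3095552; 3,095,552 required, 3,097,251 in favor — approved.
Series C: 3/5 of 1217907 = 730744.20, rounded up to 730745; 730,745 required, 730,943 in favor — approved.

Approved — every class gave the required vote.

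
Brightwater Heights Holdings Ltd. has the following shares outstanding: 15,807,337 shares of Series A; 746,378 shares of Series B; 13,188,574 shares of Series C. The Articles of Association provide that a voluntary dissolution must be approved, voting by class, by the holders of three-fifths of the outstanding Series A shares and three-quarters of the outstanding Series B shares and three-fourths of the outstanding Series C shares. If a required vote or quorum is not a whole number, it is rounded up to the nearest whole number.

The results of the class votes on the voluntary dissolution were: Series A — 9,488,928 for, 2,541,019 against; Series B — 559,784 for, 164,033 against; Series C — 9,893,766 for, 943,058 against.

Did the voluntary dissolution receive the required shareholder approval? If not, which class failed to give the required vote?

Series A: 3/5 of 15807337 = 9484402.20, rounded up to 9484403; 9,484,403 required, 9,488,928 in favor — approved.
Series B: 3/4 of 746378 = 559783.50, rounded up to 559784; 559,784 required, 559,784 in favor — approved.
Series C: 3/4 of 13188574 = 9891430.50, rounded up to 9891431; 9,891,431 required, 9,893,766 in favor — approved.

Approved — every class gave the required vote.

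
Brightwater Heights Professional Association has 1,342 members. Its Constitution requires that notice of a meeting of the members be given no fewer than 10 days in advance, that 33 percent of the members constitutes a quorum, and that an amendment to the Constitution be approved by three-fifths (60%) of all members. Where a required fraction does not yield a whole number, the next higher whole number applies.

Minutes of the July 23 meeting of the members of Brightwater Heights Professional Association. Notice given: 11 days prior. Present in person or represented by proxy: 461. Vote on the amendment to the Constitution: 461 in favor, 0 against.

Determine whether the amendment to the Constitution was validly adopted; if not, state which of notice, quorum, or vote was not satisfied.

Invalid — vote requirement not satisfied.

Notice: 11 days given; 10 required. Satisfied.
Quorum: 33% of 1,342 = 442.86, rounded up to 443; 461 present. Satisfied.
Vote: requires three-fifths of all members (1,342); 3/5 of 1342 = 805.20, rounded up to 806, so 806 needed; 461 in favor. Not satisfied.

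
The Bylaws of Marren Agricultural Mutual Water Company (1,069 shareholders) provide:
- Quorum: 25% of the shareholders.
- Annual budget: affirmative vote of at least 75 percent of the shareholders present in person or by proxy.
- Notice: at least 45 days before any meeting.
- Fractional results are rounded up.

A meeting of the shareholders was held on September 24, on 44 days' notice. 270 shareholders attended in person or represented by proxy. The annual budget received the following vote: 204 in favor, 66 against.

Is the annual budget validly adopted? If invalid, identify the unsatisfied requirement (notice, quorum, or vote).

Invalid — notice requirement not satisfied.

Notice: 44 days given; 45 required. Not satisfied.
Quorum: 25% of 1,069 = 267.25, rounded up to 268; 270 present. Satisfied.
Vote: requires three-fourths of those present (270); 3/4 of 270 = 202.50, rounded up to 203, so 203 needed; 204 in favor. Satisfied.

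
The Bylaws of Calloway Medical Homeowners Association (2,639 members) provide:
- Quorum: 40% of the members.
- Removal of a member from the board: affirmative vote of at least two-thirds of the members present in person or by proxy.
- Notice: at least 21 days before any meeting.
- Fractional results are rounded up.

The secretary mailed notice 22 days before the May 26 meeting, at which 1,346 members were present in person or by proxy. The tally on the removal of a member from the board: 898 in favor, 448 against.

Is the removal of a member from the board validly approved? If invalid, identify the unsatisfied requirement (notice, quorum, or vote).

Valid — all requirements satisfied.

Notice: 22 days given; 21 required. Satisfied.
Quorum: 40% of 2,639 = 1,055.60, rounded up to 1,056; 1,346 present. Satisfied.
Vote: requires two-thirds of those present (1,346); 2/3 of 1346 = 897.33, rounded up to 898, so 898 needed; 898 in favor. Satisfied.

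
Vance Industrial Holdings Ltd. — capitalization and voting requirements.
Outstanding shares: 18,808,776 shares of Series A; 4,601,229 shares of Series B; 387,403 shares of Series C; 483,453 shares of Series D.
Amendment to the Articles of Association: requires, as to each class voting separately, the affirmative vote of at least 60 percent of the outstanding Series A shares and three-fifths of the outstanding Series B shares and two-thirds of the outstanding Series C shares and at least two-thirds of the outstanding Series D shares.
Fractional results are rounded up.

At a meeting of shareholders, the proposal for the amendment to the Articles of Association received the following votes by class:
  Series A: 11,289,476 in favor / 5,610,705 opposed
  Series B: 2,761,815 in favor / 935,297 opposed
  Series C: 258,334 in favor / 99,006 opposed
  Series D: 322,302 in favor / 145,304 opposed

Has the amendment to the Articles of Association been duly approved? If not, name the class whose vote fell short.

Series A: 3/5 of 18808776 = 11285265.60, rounded up to 11285266; 11,285,266 required, 11,289,476 in favor — approved.
Series B: 3/5 of 4601229 = 2760737.40, rounded up to 2760738; 2,760,738 required, 2,761,815 in favor — approved.
Series C: 2/3 of 387403 = 258268.67, rounded up to 258269; 258,269 required, 258,334 in favor — approved.
Series D: 2/3 of 483453 = 322302; 322,302 required, 322,302 in favor — approved.

Approved — every class gave the required vote.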